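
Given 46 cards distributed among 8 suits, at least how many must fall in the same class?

By pigeonhole with 46 objects and 8 categories: ceiling(46/8).

Final answer: 6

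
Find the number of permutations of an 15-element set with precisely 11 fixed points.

Choose which 11 elements are fixed: C(15,11) = 1365.
Derange the remaining 4 using D(j) = (j-1)(D(j-1) + D(j-2)), D(0)=1, D(1)=0: D(2)=1, D(3)=2, D(4)=9.
Total: 1365 x 9.

Final answer: C(15,11) D(4) = 12285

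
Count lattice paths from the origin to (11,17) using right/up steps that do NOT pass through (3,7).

Total paths to (11,17): C(28,17) = 21474180.
Paths through (3,7): C(10,7) x C(18,10) = 5250960.
Avoiding (3,7): 21474180 - 5250960.

Final answer: 16223220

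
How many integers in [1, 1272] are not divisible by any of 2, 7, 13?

|div by 2|=636, |div by 7|=181, |div by 13|=97.
|div by 2&7|=90, |div by 2&13|=48, |div by 7&13|=13, |div by all|=6.
By inclusion-exclusion, divisible by at least one: 636+181+97-90-48-13+6 = 769.
Not divisible by any: 1272 - 769.

Final answer: 503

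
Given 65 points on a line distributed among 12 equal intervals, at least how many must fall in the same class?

By pigeonhole with 65 objects and 12 categories: ceiling(65/12).

Final answer: 6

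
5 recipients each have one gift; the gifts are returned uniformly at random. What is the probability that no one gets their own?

Use the recurrence D(n) = (n-1)(D(n-1) + D(n-2)) with D(0)=1, D(1)=0.
Building up: D(2)=1, D(3)=2, D(4)=9, D(5)=44.
Total arrangements: 5! = 120.
Probability = D(5)/5! = 11/30.

Final answer: D(5)/5! = 44/120 = 0.366667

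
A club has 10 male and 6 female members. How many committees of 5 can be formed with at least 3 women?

Sum over valid woman counts:
C(6,3)C(10,2) = 900
C(6,4)C(10,1) = 150
C(6,5)C(10,0) = 6
Total: 900 + 150 + 6.

Final answer: 1056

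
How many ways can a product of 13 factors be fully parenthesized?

This is a standard Catalan-number count: the answer is C_n. Here n = 13 - 1 = 12.
Using C_0 = 1 and C_(k+1) = C_k x 2(2k+1)/(k+2), build up term by term: C_1=1, C_2=2, C_3=5, C_4=14, C_5=42, C_6=132, C_7=429, C_8=1430, C_9=4862, C_10=16796, C_11=58786, C_12=208012.

Final answer: C_{12} = 208012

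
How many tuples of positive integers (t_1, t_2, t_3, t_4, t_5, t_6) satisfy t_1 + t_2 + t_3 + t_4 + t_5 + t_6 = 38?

Substitute t'_i = t_i - 1 (so t'_i >= 0). Then sum t'_i = 38 - 6 = 32.
Stars and bars: C(32+6-1, 6-1) = C(37,5).

Final answer: C(37,5) = 435897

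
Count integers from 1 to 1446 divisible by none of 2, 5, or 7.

|div by 2|=723, |div by 5|=289, |div by 7|=206.
|div by 2&5|=144, |div by 2&7|=103, |div by 5&7|=41, |div by all|=20.
By inclusion-exclusion, divisible by at least one: 723+289+206-144-103-41+20 = 950.
Not divisible by any: 1446 - 950.

Final answer: 496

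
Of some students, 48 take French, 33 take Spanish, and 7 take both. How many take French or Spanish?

|A union B| = |A| + |B| - |A intersect B| = 48 + 33 - 7.

Final answer: 74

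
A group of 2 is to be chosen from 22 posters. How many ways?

C(22,2) = 22!/(2! x (22-2)!).

Final answer: C(22,2) = 231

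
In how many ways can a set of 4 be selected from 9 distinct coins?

C(9,4) = 9!/(4! x (9-4)!).

Final answer: C(9,4) = 126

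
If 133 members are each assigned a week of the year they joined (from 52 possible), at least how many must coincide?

There are 52 possible values for week of the year they joined. With 133 members and 52 categories, by pigeonhole: ceiling(133/52).

Final answer: 3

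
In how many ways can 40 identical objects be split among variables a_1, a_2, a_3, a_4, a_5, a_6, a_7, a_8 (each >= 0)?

Stars and bars with 40 stars and 7 bars:
C(40+8-1, 8-1) = C(47,7).

Final answer: C(47,7) = 62891499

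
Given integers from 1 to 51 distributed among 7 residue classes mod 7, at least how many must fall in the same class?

By pigeonhole with 51 objects and 7 categories: ceiling(51/7).

Final answer: 8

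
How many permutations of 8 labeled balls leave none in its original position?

Use the recurrence D(n) = (n-1)(D(n-1) + D(n-2)) with D(0)=1, D(1)=0.
D(2) = 1 x (0 + 1) = 1
D(3) = 2 x (1 + 0) = 2
D(4) = 3 x (2 + 1) = 9
D(5) = 4 x (9 + 2) = 44
D(6) = 5 x (44 + 9) = 265
D(7) = 6 x (265 + 44) = 1854
D(8) = 7 x (D(7) + D(6)) = 7 x (1854 + 265)

Final answer: D(8) = 14833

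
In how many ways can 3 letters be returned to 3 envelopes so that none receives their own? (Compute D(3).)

D(n) = (n-1)(D(n-1) + D(n-2)), D(0)=1, D(1)=0.
D(2) = 1 x (0 + 1) = 1
D(3) = 2 x (D(2) + D(1)) = 2 x (1 + 0)

Final answer: D(3) = 2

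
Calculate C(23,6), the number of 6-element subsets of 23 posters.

C(23,6) = 23!/(6! x (23-6)!).

Final answer: C(23,6) = 100947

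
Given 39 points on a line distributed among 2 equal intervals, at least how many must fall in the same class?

By pigeonhole with 39 objects and 2 categories: ceiling(39/2).

Final answer: 20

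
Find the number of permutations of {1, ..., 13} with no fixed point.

Use the recurrence D(n) = (n-1)(D(n-1) + D(n-2)) with D(0)=1, D(1)=0.
D(2) = 1 x (0 + 1) = 1
D(3) = 2 x (1 + 0) = 2
D(4) = 3 x (2 + 1) = 9
D(5) = 4 x (9 + 2) = 44
D(6) = 5 x (44 + 9) = 265
D(7) = 6 x (265 + 44) = 1854
D(8) = 7 x (1854 + 265) = 14833
D(9) = 8 x (14833 + 1854) = 133496
D(10) = 9 x (133496 + 14833) = 1334961
D(11) = 10 x (1334961 + 133496) = 14684570
D(12) = 11 x (14684570 + 1334961) = 176214841
D(13) = 12 x (D(12) + D(11)) = 12 x (176214841 + 14684570)

Final answer: D(13) = 2290792932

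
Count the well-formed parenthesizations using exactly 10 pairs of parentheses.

The structures are counted by the Catalan number C_n. Here n = 10 (pairs).
C_n = C(2n,n) - C(2n,n+1), so C_{10} = C(20,10) - C(20,11) = 184756 - 167960.

Final answer: C_{10} = 16796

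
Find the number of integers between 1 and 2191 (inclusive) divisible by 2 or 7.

Multiples of 2: 1095. Multiples of 7: 313. Of both (lcm=14): 156.
By inclusion-exclusion: 1095 + 313 - 156.

Final answer: 1252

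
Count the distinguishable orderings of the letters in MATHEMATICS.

Letters (A:2, C:1, E:1, H:1, I:1, M:2, S:1, T:2). Total letters: 11.
Permutations = 11!/(2! x 2! x 2!).

Final answer: 4989600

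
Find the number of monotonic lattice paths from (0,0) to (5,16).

Each path has 5 right steps and 16 up steps in some order (21 steps total).
Choose which 16 of the 21 steps are up: C(21,16).

Final answer: C(21,16) = 20349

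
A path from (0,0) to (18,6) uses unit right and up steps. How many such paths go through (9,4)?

Paths (0,0)->(9,4): C(13,4) = 715.
Paths (9,4)->(18,6): C(11,2) = 55.
By multiplication principle: 715 x 55.

Final answer: 39325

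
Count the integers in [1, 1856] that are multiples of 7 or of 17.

Multiples of 7: 265. Multiples of 17: 109. Of both (lcm=119): 15.
By inclusion-exclusion: 265 + 109 - 15.

Final answer: 359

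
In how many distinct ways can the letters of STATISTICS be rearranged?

Letters (A:1, C:1, I:2, S:3, T:3). Total letters: 10.
Permutations = 10!/(3! x 3! x 2!).

Final answer: 50400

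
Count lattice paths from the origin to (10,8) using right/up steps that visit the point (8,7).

Paths (0,0)->(8,7): C(15,7) = 6435.
Paths (8,7)->(10,8): C(3,1) = 3.
By multiplication principle: 6435 x 3.

Final answer: 19305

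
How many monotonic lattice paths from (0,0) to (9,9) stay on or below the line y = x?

Total monotonic paths to (9,9): C(18,9) = 48620.
A path is bad iff it touches y = x + 1; reflecting its initial segment maps bad paths bijectively onto all paths to (8,10), of which there are C(18,10) = 43758.
Valid Dyck paths: 48620 - 43758.
(Check: C(18,9) - C(18,10) = C(18,9)/10, the Catalan number C_{9}.)

Final answer: C_{9} = 4862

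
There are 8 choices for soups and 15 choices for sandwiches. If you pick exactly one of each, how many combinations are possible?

By the multiplication principle: 8 x 15.

Final answer: 120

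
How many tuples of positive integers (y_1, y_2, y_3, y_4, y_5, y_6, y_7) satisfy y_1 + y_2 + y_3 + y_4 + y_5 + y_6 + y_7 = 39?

Substitute y'_i = y_i - 1 (so y'_i >= 0). Then sum y'_i = 39 - 7 = 32.
Stars and bars: C(32+7-1, 7-1) = C(38,6).

Final answer: C(38,6) = 2760681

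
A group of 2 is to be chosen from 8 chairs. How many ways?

C(8,2) = 8!/(2! x (8-2)!).

Final answer: C(8,2) = 28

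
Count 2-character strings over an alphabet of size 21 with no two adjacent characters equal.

First character: 21 choices. Each subsequent: 20 choices (must differ from the previous one).
Total: 21 x 20^1.

Final answer: 21 x 20^{1} = 420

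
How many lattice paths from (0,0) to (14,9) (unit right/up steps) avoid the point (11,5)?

Total paths to (14,9): C(23,9) = 817190.
Paths through (11,5): C(16,5) x C(7,4) = 152880.
Avoiding (11,5): 817190 - 152880.

Final answer: 664310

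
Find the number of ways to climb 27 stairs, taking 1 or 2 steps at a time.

Let f(n) count the ways. The last step is size 1 or 2, so f(n) = f(n-1) + f(n-2) with f(1)=1, f(2)=2.
Building up term by term: f(1)=1, f(2)=2, f(3)=3, f(4)=5, f(5)=8, f(6)=13, f(7)=21, f(8)=34, f(9)=55, f(10)=89, f(11)=144, f(12)=233, f(13)=377, f(14)=610, f(15)=987, f(16)=1597, f(17)=2584, f(18)=4181, f(19)=6765, f(20)=10946, f(21)=17711, f(22)=28657, f(23)=46368, f(24)=75025, f(25)=121393, f(26)=196418, f(27)=317811.

Final answer: 317811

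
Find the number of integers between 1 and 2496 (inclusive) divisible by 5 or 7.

Multiples of 5: 499. Multiples of 7: 356. Of both (lcm=35): 71.
By inclusion-exclusion: 499 + 356 - 71.

Final answer: 784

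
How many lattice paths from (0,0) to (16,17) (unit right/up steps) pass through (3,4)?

Paths (0,0)->(3,4): C(7,4) = 35.
Paths (3,4)->(16,17): C(26,13) = 10400600.
By multiplication principle: 35 x 10400600.

Final answer: 364021000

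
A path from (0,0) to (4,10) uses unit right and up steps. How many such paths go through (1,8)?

Paths (0,0)->(1,8): C(9,8) = 9.
Paths (1,8)->(4,10): C(5,2) = 10.
By multiplication principle: 9 x 10.

Final answer: 90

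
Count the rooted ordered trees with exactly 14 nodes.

This is counted by the nth Catalan number C_n. Here n = 14 - 1 = 13.
C_n = C(2n,n)/(n+1), so C_{13} = C(26,13)/14 = 10400600/14.

Final answer: C_{13} = 742900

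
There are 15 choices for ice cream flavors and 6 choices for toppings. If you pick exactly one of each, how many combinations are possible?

By the multiplication principle: 15 x 6.

Final answer: 90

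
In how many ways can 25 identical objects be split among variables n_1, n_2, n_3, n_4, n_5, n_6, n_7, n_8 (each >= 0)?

Stars and bars with 25 stars and 7 bars:
C(25+8-1, 8-1) = C(32,7).

Final answer: C(32,7) = 3365856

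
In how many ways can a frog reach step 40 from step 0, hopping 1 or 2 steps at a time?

Let f(n) count the ways. The last step is size 1 or 2, so f(n) = f(n-1) + f(n-2) with f(1)=1, f(2)=2.
Building up term by term: f(1)=1, f(2)=2, f(3)=3, f(4)=5, f(5)=8, f(6)=13, f(7)=21, f(8)=34, f(9)=55, f(10)=89, f(11)=144, f(12)=233, f(13)=377, f(14)=610, f(15)=987, f(16)=1597, f(17)=2584, f(18)=4181, f(19)=6765, f(20)=10946, f(21)=17711, f(22)=28657, f(23)=46368, f(24)=75025, f(25)=121393, f(26)=196418, f(27)=317811, f(28)=514229, f(29)=832040, f(30)=1346269, f(31)=2178309, f(32)=3524578, f(33)=5702887, f(34)=9227465, f(35)=14930352, f(36)=24157817, f(37)=39088169, f(38)=63245986, f(39)=102334155, f(40)=165580141.

Final answer: 165580141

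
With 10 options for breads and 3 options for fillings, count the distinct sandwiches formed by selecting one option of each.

By the multiplication principle: 10 x 3.

Final answer: 30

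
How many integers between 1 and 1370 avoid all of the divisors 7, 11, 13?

|div by 7|=195, |div by 11|=124, |div by 13|=105.
|div by 7&11|=17, |div by 7&13|=15, |div by 11&13|=9, |div by all|=1.
By inclusion-exclusion, divisible by at least one: 195+124+105-17-15-9+1 = 384.
Not divisible by any: 1370 - 384.

Final answer: 986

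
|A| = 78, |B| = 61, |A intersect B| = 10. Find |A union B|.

|A union B| = |A| + |B| - |A intersect B| = 78 + 61 - 10.

Final answer: 129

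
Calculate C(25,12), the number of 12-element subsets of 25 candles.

C(25,12) = 25!/(12! x 13!).

Final answer: \binom{25}{12} = 5200300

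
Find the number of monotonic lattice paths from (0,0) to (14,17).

Each path has 14 right steps and 17 up steps in some order (31 steps total).
Choose which 17 of the 31 steps are up: C(31,17).

Final answer: C(31,17) = 265182525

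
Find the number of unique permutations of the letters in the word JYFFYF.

Letters (F:3, J:1, Y:2). Total letters: 6.
Permutations = 6!/(3! x 2!).

Final answer: 60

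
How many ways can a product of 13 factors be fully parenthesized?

This is a standard Catalan-number count: the answer is C_n. Here n = 13 - 1 = 12.
C_n = C(2n,n) - C(2n,n+1), so C_{12} = C(24,12) - C(24,13) = 2704156 - 2496144.

Final answer: C_{12} = 208012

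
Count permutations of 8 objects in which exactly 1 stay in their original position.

Choose which 1 elements are fixed: C(8,1) = 8.
Derange the remaining 7 using D(j) = (j-1)(D(j-1) + D(j-2)), D(0)=1, D(1)=0: D(2)=1, D(3)=2, D(4)=9, D(5)=44, D(6)=265, D(7)=1854.
Total: 8 x 1854.

Final answer: C(8,1) D(7) = 14832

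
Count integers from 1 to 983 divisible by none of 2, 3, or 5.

|div by 2|=491, |div by 3|=327, |div by 5|=196.
|div by 2&3|=163, |div by 2&5|=98, |div by 3&5|=65, |div by all|=32.
By inclusion-exclusion, divisible by at least one: 491+327+196-163-98-65+32 = 720.
Not divisible by any: 983 - 720.

Final answer: 263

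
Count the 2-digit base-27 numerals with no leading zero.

Leading digit: 26 options (nonzero). Other 1 digit(s): 27 options each.
Total: 26 x 27^1.

Final answer: 702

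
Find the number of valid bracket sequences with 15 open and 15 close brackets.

This is counted by the nth Catalan number C_n. Here n = 15 (pairs).
Using C_0 = 1 and C_(k+1) = C_k x 2(2k+1)/(k+2), build up term by term: C_1=1, C_2=2, C_3=5, C_4=14, C_5=42, C_6=132, C_7=429, C_8=1430, C_9=4862, C_10=16796, C_11=58786, C_12=208012, C_13=742900, C_14=2674440, C_15=9694845.

Final answer: C_{15} = 9694845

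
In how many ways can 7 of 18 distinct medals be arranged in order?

P(18,7) = 18!/(18-7)! = 18!/11!.

Final answer: P(18,7) = 160392960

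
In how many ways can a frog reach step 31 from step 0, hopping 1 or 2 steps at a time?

Condition on the final move: it is a 1-step (f(n-1) ways to get there) or a 2-step (f(n-2) ways), so f(n) = f(n-1) + f(n-2), with f(1)=1, f(2)=2.
Building up term by term: f(1)=1, f(2)=2, f(3)=3, f(4)=5, f(5)=8, f(6)=13, f(7)=21, f(8)=34, f(9)=55, f(10)=89, f(11)=144, f(12)=233, f(13)=377, f(14)=610, f(15)=987, f(16)=1597, f(17)=2584, f(18)=4181, f(19)=6765, f(20)=10946, f(21)=17711, f(22)=28657, f(23)=46368, f(24)=75025, f(25)=121393, f(26)=196418, f(27)=317811, f(28)=514229, f(29)=832040, f(30)=1346269, f(31)=2178309.

Final answer: 2178309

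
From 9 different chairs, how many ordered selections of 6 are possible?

P(9,6) = 9!/(9-6)! = 9!/3!.

Final answer: P(9,6) = 60480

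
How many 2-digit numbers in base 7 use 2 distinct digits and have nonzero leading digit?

The leading digit has 6 choices (anything but zero); the next has 6 (anything but the first), then 5, and so on, one fewer each time.
Total: 6 x 6.

Final answer: 36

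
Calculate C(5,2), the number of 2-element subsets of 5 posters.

C(5,2) = 5!/(2! x (5-2)!).

Final answer: C(5,2) = 10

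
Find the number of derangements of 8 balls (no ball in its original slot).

Derangements satisfy D(n) = (n-1)(D(n-1) + D(n-2)), starting from D(0)=1, D(1)=0.
D(2) = 1 x (0 + 1) = 1
D(3) = 2 x (1 + 0) = 2
D(4) = 3 x (2 + 1) = 9
D(5) = 4 x (9 + 2) = 44
D(6) = 5 x (44 + 9) = 265
D(7) = 6 x (265 + 44) = 1854
D(8) = 7 x (D(7) + D(6)) = 7 x (1854 + 265)

Final answer: D(8) = 14833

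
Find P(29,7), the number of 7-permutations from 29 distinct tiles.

P(29,7) = 29!/(29-7)! = 29!/22!.

Final answer: P(29,7) = 7866331200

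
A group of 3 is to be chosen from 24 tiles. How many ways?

C(24,3) = 24!/(3! x (24-3)!).

Final answer: C(24,3) = 2024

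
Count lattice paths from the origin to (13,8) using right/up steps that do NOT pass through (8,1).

Total paths to (13,8): C(21,8) = 203490.
Paths through (8,1): C(9,1) x C(12,7) = 7128.
Avoiding (8,1): 203490 - 7128.

Final answer: 196362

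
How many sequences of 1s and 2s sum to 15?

Let f(n) count the ways. The last step is size 1 or 2, so f(n) = f(n-1) + f(n-2) with f(1)=1, f(2)=2.
Building up term by term: f(1)=1, f(2)=2, f(3)=3, f(4)=5, f(5)=8, f(6)=13, f(7)=21, f(8)=34, f(9)=55, f(10)=89, f(11)=144, f(12)=233, f(13)=377, f(14)=610, f(15)=987.

Final answer: 987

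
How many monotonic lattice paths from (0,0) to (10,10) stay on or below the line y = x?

Total monotonic paths to (10,10): C(20,10) = 184756.
A path is bad iff it touches y = x + 1; reflecting its initial segment maps bad paths bijectively onto all paths to (9,11), of which there are C(20,11) = 167960.
Valid Dyck paths: 184756 - 167960.
(Check: C(20,10) - C(20,11) = C(20,10)/11, the Catalan number C_{10}.)

Final answer: C_{10} = 16796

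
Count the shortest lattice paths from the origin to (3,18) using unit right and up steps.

Each path has 3 right steps and 18 up steps in some order (21 steps total).
Choose which 18 of the 21 steps are up: C(21,18).

Final answer: C(21,18) = 1330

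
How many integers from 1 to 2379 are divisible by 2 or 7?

Multiples of 2: 1189. Multiples of 7: 339. Of both (lcm=14): 169.
By inclusion-exclusion: 1189 + 339 - 169.

Final answer: 1359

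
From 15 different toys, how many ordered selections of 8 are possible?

P(15,8) = 15!/(15-8)! = 15!/7!.

Final answer: P(15,8) = 259459200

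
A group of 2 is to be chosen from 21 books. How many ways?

C(21,2) = 21!/(2! x (21-2)!).

Final answer: C(21,2) = 210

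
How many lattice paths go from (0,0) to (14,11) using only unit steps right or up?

Each path has 14 right steps and 11 up steps in some order (25 steps total).
Choose which 11 of the 25 steps are up: C(25,11).

Final answer: C(25,11) = 4457400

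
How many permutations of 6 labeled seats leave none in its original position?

Derangements satisfy D(n) = (n-1)(D(n-1) + D(n-2)), starting from D(0)=1, D(1)=0.
D(2) = 1 x (0 + 1) = 1
D(3) = 2 x (1 + 0) = 2
D(4) = 3 x (2 + 1) = 9
D(5) = 4 x (9 + 2) = 44
D(6) = 5 x (D(5) + D(4)) = 5 x (44 + 9)

Final answer: D(6) = 265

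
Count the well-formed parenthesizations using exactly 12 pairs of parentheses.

The structures are counted by the Catalan number C_n. Here n = 12 (pairs).
Using C_0 = 1 and C_(k+1) = C_k x 2(2k+1)/(k+2), build up term by term: C_1=1, C_2=2, C_3=5, C_4=14, C_5=42, C_6=132, C_7=429, C_8=1430, C_9=4862, C_10=16796, C_11=58786, C_12=208012.

Final answer: C_{12} = 208012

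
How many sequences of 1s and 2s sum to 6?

Let f(n) count the ways. The last step is size 1 or 2, so f(n) = f(n-1) + f(n-2) with f(1)=1, f(2)=2.
Computing successive values: f(1)=1, f(2)=2, f(3)=3, f(4)=5, f(5)=8, f(6)=13.

Final answer: 13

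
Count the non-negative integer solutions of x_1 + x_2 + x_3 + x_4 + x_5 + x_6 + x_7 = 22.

Stars and bars with 22 stars and 6 bars:
C(22+7-1, 7-1) = C(28,6).

Final answer: C(28,6) = 376740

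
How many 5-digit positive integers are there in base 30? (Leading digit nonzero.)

In base 30, the leading digit has 29 choices (1..29); each of the remaining 4 digits has 30 choices.
Total: 29 x 30^4.

Final answer: 23490000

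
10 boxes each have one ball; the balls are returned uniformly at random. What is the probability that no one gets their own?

Derangements satisfy D(n) = (n-1)(D(n-1) + D(n-2)), starting from D(0)=1, D(1)=0.
Building up: D(2)=1, D(3)=2, D(4)=9, D(5)=44, D(6)=265, D(7)=1854, D(8)=14833, D(9)=133496, D(10)=1334961.
Total arrangements: 10! = 3628800.
Probability = D(10)/10! = 16481/44800.

Final answer: D(10)/10! = 1334961/3628800 = 0.367879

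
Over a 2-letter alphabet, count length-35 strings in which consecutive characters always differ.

First character: 2 choices. Each subsequent: 1 choices (must differ from the previous one).
Total: 2 x 1^34.

Final answer: 2 x 1^{34} = 2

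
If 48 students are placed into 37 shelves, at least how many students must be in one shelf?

By the pigeonhole principle: ceiling(48/37).

Final answer: 2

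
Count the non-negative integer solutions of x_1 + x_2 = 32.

Stars and bars with 32 stars and 1 bars:
C(32+2-1, 2-1) = C(33,1).

Final answer: C(33,1) = 33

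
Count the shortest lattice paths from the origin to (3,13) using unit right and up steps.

Each path has 3 right steps and 13 up steps in some order (16 steps total).
Choose which 13 of the 16 steps are up: C(16,13).

Final answer: C(16,13) = 560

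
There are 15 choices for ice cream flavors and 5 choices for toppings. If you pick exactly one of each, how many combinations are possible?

By the multiplication principle: 15 x 5.

Final answer: 75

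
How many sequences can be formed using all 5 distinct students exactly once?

The number of ways to arrange 5 distinct objects is 5!.

Final answer: 5! = 120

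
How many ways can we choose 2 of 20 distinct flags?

C(20,2) = 20!/(2! x (20-2)!).

Final answer: C(20,2) = 190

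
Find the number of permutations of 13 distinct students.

The number of ways to arrange 13 distinct objects is 13!.

Final answer: 13! = 6227020800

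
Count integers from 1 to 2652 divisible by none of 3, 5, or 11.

|div by 3|=884, |div by 5|=530, |div by 11|=241.
|div by 3&5|=176, |div by 3&11|=80, |div by 5&11|=48, |div by all|=16.
By inclusion-exclusion, divisible by at least one: 884+530+241-176-80-48+16 = 1367.
Not divisible by any: 2652 - 1367.

Final answer: 1285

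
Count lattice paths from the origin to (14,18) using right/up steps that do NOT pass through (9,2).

Total paths to (14,18): C(32,18) = 471435600.
Paths through (9,2): C(11,2) x C(21,16) = 1119195.
Avoiding (9,2): 471435600 - 1119195.

Final answer: 470316405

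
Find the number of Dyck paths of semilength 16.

Total monotonic paths to (16,16): C(32,16) = 601080390.
Reflecting each bad path at its first crossing gives a bijection with paths to (15,17): C(32,17) = 565722720.
Valid Dyck paths: 601080390 - 565722720.
(This is the Catalan number C_{16}.)

Final answer: C_{16} = 35357670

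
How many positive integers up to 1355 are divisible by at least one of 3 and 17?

Multiples of 3: 451. Multiples of 17: 79. Of both (lcm=51): 26.
By inclusion-exclusion: 451 + 79 - 26.

Final answer: 504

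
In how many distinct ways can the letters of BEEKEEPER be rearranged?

Letters (B:1, E:5, K:1, P:1, R:1). Total letters: 9.
Permutations = 9!/(5!).

Final answer: 3024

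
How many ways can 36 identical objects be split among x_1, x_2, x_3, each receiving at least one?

Substitute x'_i = x_i - 1 (so x'_i >= 0). Then sum x'_i = 36 - 3 = 33.
Stars and bars: C(33+3-1, 3-1) = C(35,2).

Final answer: C(35,2) = 595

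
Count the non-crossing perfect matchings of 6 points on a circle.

The structures are counted by the Catalan number C_n. Here n = 6/2 = 3.
Using C_0 = 1 and C_(k+1) = C_k x 2(2k+1)/(k+2), build up term by term: C_1=1, C_2=2, C_3=5.

Final answer: C_{3} = 5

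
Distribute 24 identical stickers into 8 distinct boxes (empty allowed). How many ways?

Stars and bars: C(n+k-1, k-1) = C(31,7).

Final answer: C(31,7) = 2629575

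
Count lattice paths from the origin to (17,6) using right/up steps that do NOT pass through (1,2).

Total paths to (17,6): C(23,6) = 100947.
Paths through (1,2): C(3,2) x C(20,4) = 14535.
Avoiding (1,2): 100947 - 14535.

Final answer: 86412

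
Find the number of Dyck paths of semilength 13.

Total monotonic paths to (13,13): C(26,13) = 10400600.
Paths that cross above y=x (reflection bijection): C(26,14) = 9657700.
Valid Dyck paths: 10400600 - 9657700.
(Check: C(26,13) - C(26,14) = C(26,13)/14, the Catalan number C_{13}.)

Final answer: C_{13} = 742900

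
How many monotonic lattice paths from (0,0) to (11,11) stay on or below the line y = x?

Total monotonic paths to (11,11): C(22,11) = 705432.
Paths that cross above y=x (reflection bijection): C(22,12) = 646646.
Valid Dyck paths: 705432 - 646646.
(Check: C(22,11) - C(22,12) = C(22,11)/12, the Catalan number C_{11}.)

Final answer: C_{11} = 58786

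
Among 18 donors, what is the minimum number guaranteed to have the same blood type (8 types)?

There are 8 possible values for blood type (8 types). With 18 donors and 8 categories, by pigeonhole: ceiling(18/8).

Final answer: 3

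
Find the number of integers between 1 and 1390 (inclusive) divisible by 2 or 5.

Multiples of 2: 695. Multiples of 5: 278. Of both (lcm=10): 139.
By inclusion-exclusion: 695 + 278 - 139.

Final answer: 834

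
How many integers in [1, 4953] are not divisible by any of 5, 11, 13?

|div by 5|=990, |div by 11|=450, |div by 13|=381.
|div by 5&11|=90, |div by 5&13|=76, |div by 11&13|=34, |div by all|=6.
By inclusion-exclusion, divisible by at least one: 990+450+381-90-76-34+6 = 1627.
Not divisible by any: 4953 - 1627.

Final answer: 3326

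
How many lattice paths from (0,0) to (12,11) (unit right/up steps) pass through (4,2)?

Paths (0,0)->(4,2): C(6,2) = 15.
Paths (4,2)->(12,11): C(17,9) = 24310.
By multiplication principle: 15 x 24310.

Final answer: 364650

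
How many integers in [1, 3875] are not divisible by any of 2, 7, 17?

|div by 2|=1937, |div by 7|=553, |div by 17|=227.
|div by 2&7|=276, |div by 2&17|=113, |div by 7&17|=32, |div by all|=16.
By inclusion-exclusion, divisible by at least one: 1937+553+227-276-113-32+16 = 2312.
Not divisible by any: 3875 - 2312.

Final answer: 1563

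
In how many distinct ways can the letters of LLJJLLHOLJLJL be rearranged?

Letters (H:1, J:4, L:7, O:1). Total letters: 13.
Permutations = 13!/(7! x 4!).

Final answer: 51480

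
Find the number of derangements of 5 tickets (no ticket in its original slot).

Use the recurrence D(n) = (n-1)(D(n-1) + D(n-2)) with D(0)=1, D(1)=0.
D(2) = 1 x (0 + 1) = 1
D(3) = 2 x (1 + 0) = 2
D(4) = 3 x (2 + 1) = 9
D(5) = 4 x (D(4) + D(3)) = 4 x (9 + 2)

Final answer: D(5) = 44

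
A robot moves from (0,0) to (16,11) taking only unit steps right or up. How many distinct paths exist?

Each path has 16 right steps and 11 up steps in some order (27 steps total).
Choose which 11 of the 27 steps are up: C(27,11).

Final answer: C(27,11) = 13037895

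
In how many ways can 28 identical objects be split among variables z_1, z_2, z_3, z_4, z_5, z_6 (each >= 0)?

Stars and bars with 28 stars and 5 bars:
C(28+6-1, 6-1) = C(33,5).

Final answer: C(33,5) = 237336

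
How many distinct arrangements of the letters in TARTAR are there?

Letters (A:2, R:2, T:2). Total letters: 6.
Permutations = 6!/(2! x 2! x 2!).

Final answer: 90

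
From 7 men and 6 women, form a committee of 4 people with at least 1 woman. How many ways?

Sum over valid woman counts:
C(6,1)C(7,3) = 210
C(6,2)C(7,2) = 315
C(6,3)C(7,1) = 140
C(6,4)C(7,0) = 15
Total: 210 + 315 + 140 + 15.

Final answer: 680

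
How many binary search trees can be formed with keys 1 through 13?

This is counted by the nth Catalan number C_n. Here n = 13.
Using C_0 = 1 and C_(k+1) = C_k x 2(2k+1)/(k+2), build up term by term: C_1=1, C_2=2, C_3=5, C_4=14, C_5=42, C_6=132, C_7=429, C_8=1430, C_9=4862, C_10=16796, C_11=58786, C_12=208012, C_13=742900.

Final answer: C_{13} = 742900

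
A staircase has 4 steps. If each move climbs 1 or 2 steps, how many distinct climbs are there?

Let f(n) count the ways. The last step is size 1 or 2, so f(n) = f(n-1) + f(n-2) with f(1)=1, f(2)=2.
Building up term by term: f(1)=1, f(2)=2, f(3)=3, f(4)=5.

Final answer: 5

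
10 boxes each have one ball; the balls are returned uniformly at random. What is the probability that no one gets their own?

D(n) = (n-1)(D(n-1) + D(n-2)), D(0)=1, D(1)=0.
Building up: D(2)=1, D(3)=2, D(4)=9, D(5)=44, D(6)=265, D(7)=1854, D(8)=14833, D(9)=133496, D(10)=1334961.
Total arrangements: 10! = 3628800.
Probability = D(10)/10! = 16481/44800.

Final answer: D(10)/10! = 1334961/3628800 = 0.367879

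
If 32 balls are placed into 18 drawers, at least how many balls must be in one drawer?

By the pigeonhole principle: ceiling(32/18).

Final answer: 2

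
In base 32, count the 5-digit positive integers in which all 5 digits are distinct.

The leading digit has 31 choices (anything but zero); the next has 31 (anything but the first), then 30, and so on, one fewer each time.
Total: 31 x 31 x 30 x 29 x 28.

Final answer: 23409960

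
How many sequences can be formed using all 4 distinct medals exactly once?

The number of ways to arrange 4 distinct objects is 4!.

Final answer: 4! = 24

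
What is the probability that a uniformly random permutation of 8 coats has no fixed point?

Use the recurrence D(n) = (n-1)(D(n-1) + D(n-2)) with D(0)=1, D(1)=0.
Building up: D(2)=1, D(3)=2, D(4)=9, D(5)=44, D(6)=265, D(7)=1854, D(8)=14833.
Total arrangements: 8! = 40320.
Probability = D(8)/8! = 2119/5760.

Final answer: D(8)/8! = 14833/40320 = 0.367882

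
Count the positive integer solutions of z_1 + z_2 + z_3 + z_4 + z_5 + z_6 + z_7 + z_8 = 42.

Substitute z'_i = z_i - 1 (so z'_i >= 0). Then sum z'_i = 42 - 8 = 34.
Stars and bars: C(34+8-1, 8-1) = C(41,7).

Final answer: C(41,7) = 22481940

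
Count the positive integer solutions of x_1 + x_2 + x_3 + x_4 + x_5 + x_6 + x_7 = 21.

Substitute x'_i = x_i - 1 (so x'_i >= 0). Then sum x'_i = 21 - 7 = 14.
Stars and bars: C(14+7-1, 7-1) = C(20,6).

Final answer: C(20,6) = 38760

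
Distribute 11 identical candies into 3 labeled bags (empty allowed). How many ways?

Stars and bars: C(n+k-1, k-1) = C(13,2).

Final answer: C(13,2) = 78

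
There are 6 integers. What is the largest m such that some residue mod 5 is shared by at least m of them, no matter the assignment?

There are 5 possible values for residue mod 5. With 6 integers and 5 categories, by pigeonhole: ceiling(6/5).

Final answer: 2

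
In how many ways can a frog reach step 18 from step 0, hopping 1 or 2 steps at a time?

Let f(n) be the number of climbs. Removing the last move (1 or 2 steps) gives f(n) = f(n-1) + f(n-2); base cases f(1)=1, f(2)=2.
Iterating the recurrence: f(1)=1, f(2)=2, f(3)=3, f(4)=5, f(5)=8, f(6)=13, f(7)=21, f(8)=34, f(9)=55, f(10)=89, f(11)=144, f(12)=233, f(13)=377, f(14)=610, f(15)=987, f(16)=1597, f(17)=2584, f(18)=4181.

Final answer: 4181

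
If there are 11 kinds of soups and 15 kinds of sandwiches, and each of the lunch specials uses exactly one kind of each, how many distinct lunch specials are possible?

By the multiplication principle: 11 x 15.

Final answer: 165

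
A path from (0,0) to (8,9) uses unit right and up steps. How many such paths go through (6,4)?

Paths (0,0)->(6,4): C(10,4) = 210.
Paths (6,4)->(8,9): C(7,5) = 21.
By multiplication principle: 210 x 21.

Final answer: 4410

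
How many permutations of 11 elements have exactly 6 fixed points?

Choose which 6 elements are fixed: C(11,6) = 462.
Derange the remaining 5 using D(j) = (j-1)(D(j-1) + D(j-2)), D(0)=1, D(1)=0: D(2)=1, D(3)=2, D(4)=9, D(5)=44.
Total: 462 x 44.

Final answer: C(11,6) D(5) = 20328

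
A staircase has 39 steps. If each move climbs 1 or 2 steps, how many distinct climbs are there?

Condition on the final move: it is a 1-step (f(n-1) ways to get there) or a 2-step (f(n-2) ways), so f(n) = f(n-1) + f(n-2), with f(1)=1, f(2)=2.
Iterating the recurrence: f(1)=1, f(2)=2, f(3)=3, f(4)=5, f(5)=8, f(6)=13, f(7)=21, f(8)=34, f(9)=55, f(10)=89, f(11)=144, f(12)=233, f(13)=377, f(14)=610, f(15)=987, f(16)=1597, f(17)=2584, f(18)=4181, f(19)=6765, f(20)=10946, f(21)=17711, f(22)=28657, f(23)=46368, f(24)=75025, f(25)=121393, f(26)=196418, f(27)=317811, f(28)=514229, f(29)=832040, f(30)=1346269, f(31)=2178309, f(32)=3524578, f(33)=5702887, f(34)=9227465, f(35)=14930352, f(36)=24157817, f(37)=39088169, f(38)=63245986, f(39)=102334155.

Final answer: 102334155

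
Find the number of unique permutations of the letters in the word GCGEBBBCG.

Letters (B:3, C:2, E:1, G:3). Total letters: 9.
Permutations = 9!/(3! x 3! x 2!).

Final answer: 5040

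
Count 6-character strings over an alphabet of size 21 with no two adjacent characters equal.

First character: 21 choices. Each subsequent: 20 choices (must differ from the previous one).
Total: 21 x 20^5.

Final answer: 21 x 20^{5} = 67200000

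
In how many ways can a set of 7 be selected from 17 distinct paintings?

C(17,7) = 17!/(7! x (17-7)!).

Final answer: C(17,7) = 19448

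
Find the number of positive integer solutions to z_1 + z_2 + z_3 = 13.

Substitute z'_i = z_i - 1 (so z'_i >= 0). Then sum z'_i = 13 - 3 = 10.
Stars and bars: C(10+3-1, 3-1) = C(12,2).

Final answer: C(12,2) = 66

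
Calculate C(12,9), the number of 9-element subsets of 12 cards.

C(12,9) = 12!/(9! x 3!).

Final answer: \binom{12}{9} = 220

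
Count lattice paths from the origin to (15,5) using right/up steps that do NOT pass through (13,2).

Total paths to (15,5): C(20,5) = 15504.
Paths through (13,2): C(15,2) x C(5,3) = 1050.
Avoiding (13,2): 15504 - 1050.

Final answer: 14454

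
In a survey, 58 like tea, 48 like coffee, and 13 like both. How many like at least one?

|A union B| = |A| + |B| - |A intersect B| = 58 + 48 - 13.

Final answer: 93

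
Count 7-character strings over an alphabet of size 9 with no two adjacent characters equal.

Let g(n) count such strings. g(1) = 9, and each valid string of length n-1 extends in 8 ways (any symbol but the last), so g(n) = 8 g(n-1).
Total: g(7) = 9 x 8^6.

Final answer: 9 x 8^{6} = 2359296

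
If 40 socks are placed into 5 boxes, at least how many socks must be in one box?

By the pigeonhole principle: ceiling(40/5).

Final answer: 8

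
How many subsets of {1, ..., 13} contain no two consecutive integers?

Let a(n) count such subsets of {1, ..., n}. Either n is excluded (a(n-1) ways) or n is included, forcing n-1 out (a(n-2) ways), so a(n) = a(n-1) + a(n-2) with a(1)=2, a(2)=3.
Iterating the recurrence: a(1)=2, a(2)=3, a(3)=5, a(4)=8, a(5)=13, a(6)=21, a(7)=34, a(8)=55, a(9)=89, a(10)=144, a(11)=233, a(12)=377, a(13)=610.

Final answer: 610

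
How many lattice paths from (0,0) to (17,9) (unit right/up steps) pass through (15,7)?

Paths (0,0)->(15,7): C(22,7) = 170544.
Paths (15,7)->(17,9): C(4,2) = 6.
By multiplication principle: 170544 x 6.

Final answer: 1023264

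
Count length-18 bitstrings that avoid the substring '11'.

Classify by the final bit: ...0 gives a(n-1) strings, ...01 gives a(n-2) strings. Thus a(n) = a(n-1) + a(n-2) with a(1)=2, a(2)=3.
Computing successive values: a(1)=2, a(2)=3, a(3)=5, a(4)=8, a(5)=13, a(6)=21, a(7)=34, a(8)=55, a(9)=89, a(10)=144, a(11)=233, a(12)=377, a(13)=610, a(14)=987, a(15)=1597, a(16)=2584, a(17)=4181, a(18)=6765.

Final answer: 6765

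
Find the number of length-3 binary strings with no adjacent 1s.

Classify by the final bit: ...0 gives a(n-1) strings, ...01 gives a(n-2) strings. Thus a(n) = a(n-1) + a(n-2) with a(1)=2, a(2)=3.
Iterating the recurrence: a(1)=2, a(2)=3, a(3)=5.

Final answer: 5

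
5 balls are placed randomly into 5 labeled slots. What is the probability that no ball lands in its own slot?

Use the recurrence D(n) = (n-1)(D(n-1) + D(n-2)) with D(0)=1, D(1)=0.
Building up: D(2)=1, D(3)=2, D(4)=9, D(5)=44.
Total arrangements: 5! = 120.
Probability = D(5)/5! = 11/30.

Final answer: D(5)/5! = 44/120 = 0.366667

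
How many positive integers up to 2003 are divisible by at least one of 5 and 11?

Multiples of 5: 400. Multiples of 11: 182. Of both (lcm=55): 36.
By inclusion-exclusion: 400 + 182 - 36.

Final answer: 546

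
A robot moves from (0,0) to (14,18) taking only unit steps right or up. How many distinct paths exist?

Each path has 14 right steps and 18 up steps in some order (32 steps total).
Choose which 18 of the 32 steps are up: C(32,18).

Final answer: C(32,18) = 471435600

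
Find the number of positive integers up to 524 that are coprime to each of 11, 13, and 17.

|div by 11|=47, |div by 13|=40, |div by 17|=30.
|div by 11&13|=3, |div by 11&17|=2, |div by 13&17|=2, |div by all|=0.
By inclusion-exclusion, divisible by at least one: 47+40+30-3-2-2+0 = 110.
Not divisible by any: 524 - 110.

Final answer: 414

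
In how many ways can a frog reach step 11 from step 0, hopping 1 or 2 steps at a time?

Let f(n) be the number of climbs. Removing the last move (1 or 2 steps) gives f(n) = f(n-1) + f(n-2); base cases f(1)=1, f(2)=2.
Building up term by term: f(1)=1, f(2)=2, f(3)=3, f(4)=5, f(5)=8, f(6)=13, f(7)=21, f(8)=34, f(9)=55, f(10)=89, f(11)=144.

Final answer: 144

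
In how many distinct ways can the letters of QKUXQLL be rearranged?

Letters (K:1, L:2, Q:2, U:1, X:1). Total letters: 7.
Permutations = 7!/(2! x 2!).

Final answer: 1260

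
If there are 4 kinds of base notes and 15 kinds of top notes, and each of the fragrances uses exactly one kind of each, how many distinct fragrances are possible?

By the multiplication principle: 4 x 15.

Final answer: 60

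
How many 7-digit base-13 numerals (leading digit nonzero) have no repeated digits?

The leading digit has 12 choices (anything but zero); the next has 12 (anything but the first), then 11, and so on, one fewer each time.
Total: 12 x 12 x 11 x 10 x 9 x 8 x 7.

Final answer: 7983360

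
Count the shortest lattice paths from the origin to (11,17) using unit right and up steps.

Each path has 11 right steps and 17 up steps in some order (28 steps total).
Choose which 17 of the 28 steps are up: C(28,17).

Final answer: C(28,17) = 21474180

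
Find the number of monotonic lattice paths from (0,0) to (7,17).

Each path has 7 right steps and 17 up steps in some order (24 steps total).
Choose which 17 of the 24 steps are up: C(24,17).

Final answer: C(24,17) = 346104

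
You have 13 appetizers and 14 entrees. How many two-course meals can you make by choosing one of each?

By the multiplication principle: 13 x 14.

Final answer: 182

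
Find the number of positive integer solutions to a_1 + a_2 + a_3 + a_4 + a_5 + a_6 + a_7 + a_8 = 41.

Substitute a'_i = a_i - 1 (so a'_i >= 0). Then sum a'_i = 41 - 8 = 33.
Stars and bars: C(33+8-1, 8-1) = C(40,7).

Final answer: C(40,7) = 18643560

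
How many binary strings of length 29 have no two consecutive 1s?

Classify by the final bit: ...0 gives a(n-1) strings, ...01 gives a(n-2) strings. Thus a(n) = a(n-1) + a(n-2) with a(1)=2, a(2)=3.
Computing successive values: a(1)=2, a(2)=3, a(3)=5, a(4)=8, a(5)=13, a(6)=21, a(7)=34, a(8)=55, a(9)=89, a(10)=144, a(11)=233, a(12)=377, a(13)=610, a(14)=987, a(15)=1597, a(16)=2584, a(17)=4181, a(18)=6765, a(19)=10946, a(20)=17711, a(21)=28657, a(22)=46368, a(23)=75025, a(24)=121393, a(25)=196418, a(26)=317811, a(27)=514229, a(28)=832040, a(29)=1346269.

Final answer: 1346269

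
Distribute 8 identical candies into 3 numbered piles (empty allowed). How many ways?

Stars and bars: C(n+k-1, k-1) = C(10,2).

Final answer: C(10,2) = 45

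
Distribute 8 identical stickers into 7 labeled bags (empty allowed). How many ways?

Stars and bars: C(n+k-1, k-1) = C(14,6).

Final answer: C(14,6) = 3003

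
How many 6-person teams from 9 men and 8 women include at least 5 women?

Sum over valid woman counts:
C(8,5)C(9,1) = 504
C(8,6)C(9,0) = 28
Total: 504 + 28.

Final answer: 532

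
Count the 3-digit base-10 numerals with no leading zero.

In base 10, the leading digit has 9 choices (1..9); each of the remaining 2 digits has 10 choices.
Total: 9 x 10^2.

Final answer: 900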